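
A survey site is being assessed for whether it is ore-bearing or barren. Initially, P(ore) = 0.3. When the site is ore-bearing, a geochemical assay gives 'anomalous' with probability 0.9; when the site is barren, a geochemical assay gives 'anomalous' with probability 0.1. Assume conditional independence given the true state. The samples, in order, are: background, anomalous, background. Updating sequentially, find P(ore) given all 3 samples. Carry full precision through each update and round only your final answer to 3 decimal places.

0.045

Apply Bayes' rule sequentially, carrying P(ore) forward.
After 'background': P(ore) = 0.1·0.3000 / (0.1·0.3000 + 0.9·0.7000) ≈ 0.0455
After 'anomalous': P(ore) = 0.9·0.0455 / (0.9·0.0455 + 0.1·0.9545) ≈ 0.3000
After 'background': P(ore) = 0.1·0.3000 / (0.1·0.3000 + 0.9·0.7000) ≈ 0.0455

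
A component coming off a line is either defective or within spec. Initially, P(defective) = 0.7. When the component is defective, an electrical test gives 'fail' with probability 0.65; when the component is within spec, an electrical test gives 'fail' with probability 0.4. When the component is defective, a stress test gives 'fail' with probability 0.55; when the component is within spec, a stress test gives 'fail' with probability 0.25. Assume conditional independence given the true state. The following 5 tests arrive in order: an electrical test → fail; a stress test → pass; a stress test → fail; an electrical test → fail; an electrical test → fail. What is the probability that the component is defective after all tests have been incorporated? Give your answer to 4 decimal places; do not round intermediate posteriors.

Each posterior becomes the prior for the next update.
After an electrical test='fail': P(defective) = 0.65·0.7000 / (0.65·0.7000 + 0.4·0.3000) ≈ 0.7913
After a stress test='pass': P(defective) = 0.45·0.7913 / (0.45·0.7913 + 0.75·0.2087) ≈ 0.6947
After a stress test='fail': P(defective) = 0.55·0.6947 / (0.55·0.6947 + 0.25·0.3053) ≈ 0.8335
After an electrical test='fail': P(defective) = 0.65·0.8335 / (0.65·0.8335 + 0.4·0.1665) ≈ 0.8905
After an electrical test='fail': P(defective) = 0.65·0.8905 / (0.65·0.8905 + 0.4·0.1095) ≈ 0.9297

0.9297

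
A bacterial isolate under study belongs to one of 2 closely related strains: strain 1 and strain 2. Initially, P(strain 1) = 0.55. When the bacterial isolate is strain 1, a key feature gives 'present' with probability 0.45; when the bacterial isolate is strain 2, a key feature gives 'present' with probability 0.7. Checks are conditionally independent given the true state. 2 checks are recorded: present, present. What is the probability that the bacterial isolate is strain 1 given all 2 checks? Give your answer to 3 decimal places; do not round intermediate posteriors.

0.336

After 'present': P(strain 1) = 0.45·0.5500 / (0.45·0.5500 + 0.7·0.4500) ≈ 0.4400
After 'present': P(strain 1) = 0.45·0.4400 / (0.45·0.4400 + 0.7·0.5600) ≈ 0.3356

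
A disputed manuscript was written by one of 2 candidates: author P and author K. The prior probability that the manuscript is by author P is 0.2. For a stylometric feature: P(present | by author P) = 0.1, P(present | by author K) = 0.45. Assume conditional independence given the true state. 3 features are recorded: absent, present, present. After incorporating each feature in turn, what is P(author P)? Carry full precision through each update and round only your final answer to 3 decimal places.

0.020

After 'absent': P(author P) = 0.9·0.2000 / (0.9·0.2000 + 0.55·0.8000) ≈ 0.2903
After 'present': P(author P) = 0.1·0.2903 / (0.1·0.2903 + 0.45·0.7097) ≈ 0.0833
After 'present': P(author P) = 0.1·0.0833 / (0.1·0.0833 + 0.45·0.9167) ≈ 0.0198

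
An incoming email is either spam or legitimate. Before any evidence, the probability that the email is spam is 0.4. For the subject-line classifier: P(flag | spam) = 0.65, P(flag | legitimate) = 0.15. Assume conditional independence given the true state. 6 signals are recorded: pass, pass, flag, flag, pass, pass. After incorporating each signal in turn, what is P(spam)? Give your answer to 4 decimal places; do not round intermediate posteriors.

Each posterior becomes the prior for the next update.
After 'pass': P(spam) = 0.35·0.4000 / (0.35·0.4000 + 0.85·0.6000) ≈ 0.2154
After 'pass': P(spam) = 0.35·0.2154 / (0.35·0.2154 + 0.85·0.7846) ≈ 0.1016
After 'flag': P(spam) = 0.65·0.1016 / (0.65·0.1016 + 0.15·0.8984) ≈ 0.3288
After 'flag': P(spam) = 0.65·0.3288 / (0.65·0.3288 + 0.15·0.6712) ≈ 0.6797
After 'pass': P(spam) = 0.35·0.6797 / (0.35·0.6797 + 0.85·0.3203) ≈ 0.4664
After 'pass': P(spam) = 0.35·0.4664 / (0.35·0.4664 + 0.85·0.5336) ≈ 0.2646

0.2646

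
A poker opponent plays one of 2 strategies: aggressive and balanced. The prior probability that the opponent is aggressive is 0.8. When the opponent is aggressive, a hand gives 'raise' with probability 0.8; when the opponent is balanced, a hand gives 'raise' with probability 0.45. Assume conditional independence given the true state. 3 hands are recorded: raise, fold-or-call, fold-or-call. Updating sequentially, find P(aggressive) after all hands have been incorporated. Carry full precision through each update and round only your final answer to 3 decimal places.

After 'raise': P(aggressive) = 0.8·0.8000 / (0.8·0.8000 + 0.45·0.2000) ≈ 0.8767
After 'fold-or-call': P(aggressive) = 0.2·0.8767 / (0.2·0.8767 + 0.55·0.1233) ≈ 0.7211
After 'fold-or-call': P(aggressive) = 0.2·0.7211 / (0.2·0.7211 + 0.55·0.2789) ≈ 0.4846

0.485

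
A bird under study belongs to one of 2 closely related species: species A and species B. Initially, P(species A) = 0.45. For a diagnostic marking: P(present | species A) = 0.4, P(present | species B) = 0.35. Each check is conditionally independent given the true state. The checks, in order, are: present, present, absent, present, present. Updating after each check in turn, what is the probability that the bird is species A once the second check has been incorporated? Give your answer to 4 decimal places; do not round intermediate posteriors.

Each posterior becomes the prior for the next update.
After 'present': P(species A) = 0.4·0.4500 / (0.4·0.4500 + 0.35·0.5500) ≈ 0.4832
After 'present': P(species A) = 0.4·0.4832 / (0.4·0.4832 + 0.35·0.5168) ≈ 0.5166

0.5166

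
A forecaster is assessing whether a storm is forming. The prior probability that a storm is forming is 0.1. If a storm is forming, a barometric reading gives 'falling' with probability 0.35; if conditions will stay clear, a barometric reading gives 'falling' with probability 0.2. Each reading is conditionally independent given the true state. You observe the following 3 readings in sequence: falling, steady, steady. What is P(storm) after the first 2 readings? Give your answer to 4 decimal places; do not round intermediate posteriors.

0.1364

Each posterior becomes the prior for the next update.
After 'falling': P(storm) = 0.35·0.1000 / (0.35·0.1000 + 0.2·0.9000) ≈ 0.1628
After 'steady': P(storm) = 0.65·0.1628 / (0.65·0.1628 + 0.8·0.8372) ≈ 0.1364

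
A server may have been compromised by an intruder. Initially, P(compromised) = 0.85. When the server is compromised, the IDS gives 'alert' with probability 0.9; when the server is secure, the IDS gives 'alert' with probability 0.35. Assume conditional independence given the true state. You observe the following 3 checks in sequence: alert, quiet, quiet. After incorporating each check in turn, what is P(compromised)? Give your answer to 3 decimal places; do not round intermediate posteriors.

0.256

Apply Bayes' rule sequentially, carrying P(compromised) forward.
After 'alert': P(compromised) = 0.9·0.8500 / (0.9·0.8500 + 0.35·0.1500) ≈ 0.9358
After 'quiet': P(compromised) = 0.1·0.9358 / (0.1·0.9358 + 0.65·0.0642) ≈ 0.6915
After 'quiet': P(compromised) = 0.1·0.6915 / (0.1·0.6915 + 0.65·0.3085) ≈ 0.2564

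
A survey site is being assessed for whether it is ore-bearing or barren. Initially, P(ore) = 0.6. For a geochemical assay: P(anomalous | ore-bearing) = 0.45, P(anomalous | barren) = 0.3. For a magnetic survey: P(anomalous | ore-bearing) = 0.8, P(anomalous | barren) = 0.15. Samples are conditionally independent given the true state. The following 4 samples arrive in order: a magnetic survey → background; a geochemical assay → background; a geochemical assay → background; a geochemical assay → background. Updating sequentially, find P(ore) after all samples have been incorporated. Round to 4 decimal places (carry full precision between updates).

After a magnetic survey='background': P(ore) = 0.2·0.6000 / (0.2·0.6000 + 0.85·0.4000) ≈ 0.2609
After a geochemical assay='background': P(ore) = 0.55·0.2609 / (0.55·0.2609 + 0.7·0.7391) ≈ 0.2171
After a geochemical assay='background': P(ore) = 0.55·0.2171 / (0.55·0.2171 + 0.7·0.7829) ≈ 0.1789
After a geochemical assay='background': P(ore) = 0.55·0.1789 / (0.55·0.1789 + 0.7·0.8211) ≈ 0.1462

0.1462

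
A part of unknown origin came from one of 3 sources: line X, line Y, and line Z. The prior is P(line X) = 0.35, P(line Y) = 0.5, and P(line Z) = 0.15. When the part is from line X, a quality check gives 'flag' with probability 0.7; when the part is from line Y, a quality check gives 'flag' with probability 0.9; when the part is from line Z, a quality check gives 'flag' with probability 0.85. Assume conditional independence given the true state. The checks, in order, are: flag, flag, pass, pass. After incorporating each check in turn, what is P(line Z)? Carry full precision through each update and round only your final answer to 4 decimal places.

0.1112

Apply Bayes' rule sequentially, carrying P(line Z) forward.
After 'flag': normaliser = 0.7·0.3500 + 0.9·0.5000 + 0.85·0.1500; P(line X) ≈ 0.2979, P(line Y) ≈ 0.5471, P(line Z) ≈ 0.1550
After 'flag': normaliser = 0.7·0.2979 + 0.9·0.5471 + 0.85·0.1550; P(line X) ≈ 0.2504, P(line Y) ≈ 0.5913, P(line Z) ≈ 0.1582
After 'pass': normaliser = 0.3·0.2504 + 0.1·0.5913 + 0.15·0.1582; P(line X) ≈ 0.4755, P(line Y) ≈ 0.3743, P(line Z) ≈ 0.1502
After 'pass': normaliser = 0.3·0.4755 + 0.1·0.3743 + 0.15·0.1502; P(line X) ≈ 0.7040, P(line Y) ≈ 0.1847, P(line Z) ≈ 0.1112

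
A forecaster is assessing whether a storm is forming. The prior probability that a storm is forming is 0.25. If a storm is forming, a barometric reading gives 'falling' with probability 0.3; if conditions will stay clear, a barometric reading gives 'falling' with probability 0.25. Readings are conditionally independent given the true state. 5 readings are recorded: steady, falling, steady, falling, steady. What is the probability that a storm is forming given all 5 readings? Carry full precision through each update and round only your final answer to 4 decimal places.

0.2807

Each posterior becomes the prior for the next update.
After 'steady': P(storm) = 0.7·0.2500 / (0.7·0.2500 + 0.75·0.7500) ≈ 0.2373
After 'falling': P(storm) = 0.3·0.2373 / (0.3·0.2373 + 0.25·0.7627) ≈ 0.2718
After 'steady': P(storm) = 0.7·0.2718 / (0.7·0.2718 + 0.75·0.7282) ≈ 0.2584
After 'falling': P(storm) = 0.3·0.2584 / (0.3·0.2584 + 0.25·0.7416) ≈ 0.2948
After 'steady': P(storm) = 0.7·0.2948 / (0.7·0.2948 + 0.75·0.7052) ≈ 0.2807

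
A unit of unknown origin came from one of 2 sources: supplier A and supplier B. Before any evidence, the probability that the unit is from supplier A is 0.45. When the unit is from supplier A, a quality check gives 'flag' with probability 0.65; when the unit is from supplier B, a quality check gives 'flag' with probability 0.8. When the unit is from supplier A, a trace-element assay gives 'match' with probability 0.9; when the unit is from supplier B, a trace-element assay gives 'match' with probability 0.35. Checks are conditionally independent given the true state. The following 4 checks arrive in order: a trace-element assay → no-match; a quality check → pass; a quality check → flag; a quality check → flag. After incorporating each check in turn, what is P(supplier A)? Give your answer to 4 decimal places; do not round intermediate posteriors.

After a trace-element assay='no-match': P(supplier A) = 0.1·0.4500 / (0.1·0.4500 + 0.65·0.5500) ≈ 0.1118
After a quality check='pass': P(supplier A) = 0.35·0.1118 / (0.35·0.1118 + 0.2·0.8882) ≈ 0.1805
After a quality check='flag': P(supplier A) = 0.65·0.1805 / (0.65·0.1805 + 0.8·0.8195) ≈ 0.1518
After a quality check='flag': P(supplier A) = 0.65·0.1518 / (0.65·0.1518 + 0.8·0.8482) ≈ 0.1270

0.1270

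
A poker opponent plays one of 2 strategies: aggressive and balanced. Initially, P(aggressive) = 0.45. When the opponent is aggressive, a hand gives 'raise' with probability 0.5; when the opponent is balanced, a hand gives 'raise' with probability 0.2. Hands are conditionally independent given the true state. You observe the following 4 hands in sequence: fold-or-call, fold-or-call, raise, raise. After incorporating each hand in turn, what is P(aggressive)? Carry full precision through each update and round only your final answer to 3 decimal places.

After 'fold-or-call': P(aggressive) = 0.5·0.4500 / (0.5·0.4500 + 0.8·0.5500) ≈ 0.3383
After 'fold-or-call': P(aggressive) = 0.5·0.3383 / (0.5·0.3383 + 0.8·0.6617) ≈ 0.2422
After 'raise': P(aggressive) = 0.5·0.2422 / (0.5·0.2422 + 0.2·0.7578) ≈ 0.4441
After 'raise': P(aggressive) = 0.5·0.4441 / (0.5·0.4441 + 0.2·0.5559) ≈ 0.6664

0.666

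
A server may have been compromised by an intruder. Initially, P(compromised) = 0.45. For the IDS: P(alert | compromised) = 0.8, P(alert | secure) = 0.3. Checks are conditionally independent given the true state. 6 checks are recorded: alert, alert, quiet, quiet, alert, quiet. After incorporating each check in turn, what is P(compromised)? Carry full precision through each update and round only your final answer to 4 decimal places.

0.2657

After 'alert': P(compromised) = 0.8·0.4500 / (0.8·0.4500 + 0.3·0.5500) ≈ 0.6857
After 'alert': P(compromised) = 0.8·0.6857 / (0.8·0.6857 + 0.3·0.3143) ≈ 0.8533
After 'quiet': P(compromised) = 0.2·0.8533 / (0.2·0.8533 + 0.7·0.1467) ≈ 0.6244
After 'quiet': P(compromised) = 0.2·0.6244 / (0.2·0.6244 + 0.7·0.3756) ≈ 0.3220
After 'alert': P(compromised) = 0.8·0.3220 / (0.8·0.3220 + 0.3·0.6780) ≈ 0.5588
After 'quiet': P(compromised) = 0.2·0.5588 / (0.2·0.5588 + 0.7·0.4412) ≈ 0.2657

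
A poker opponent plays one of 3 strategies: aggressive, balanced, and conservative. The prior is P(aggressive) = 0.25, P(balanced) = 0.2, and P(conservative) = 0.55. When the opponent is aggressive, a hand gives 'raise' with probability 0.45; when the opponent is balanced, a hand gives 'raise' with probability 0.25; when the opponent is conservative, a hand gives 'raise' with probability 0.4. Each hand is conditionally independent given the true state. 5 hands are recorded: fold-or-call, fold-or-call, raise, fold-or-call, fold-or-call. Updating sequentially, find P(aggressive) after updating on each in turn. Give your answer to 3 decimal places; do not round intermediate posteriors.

After 'fold-or-call': normaliser = 0.55·0.2500 + 0.75·0.2000 + 0.6·0.5500; P(aggressive) ≈ 0.2227, P(balanced) ≈ 0.2429, P(conservative) ≈ 0.5344
After 'fold-or-call': normaliser = 0.55·0.2227 + 0.75·0.2429 + 0.6·0.5344; P(aggressive) ≈ 0.1959, P(balanced) ≈ 0.2914, P(conservative) ≈ 0.5128
After 'raise': normaliser = 0.45·0.1959 + 0.25·0.2914 + 0.4·0.5128; P(aggressive) ≈ 0.2407, P(balanced) ≈ 0.1990, P(conservative) ≈ 0.5603
After 'fold-or-call': normaliser = 0.55·0.2407 + 0.75·0.1990 + 0.6·0.5603; P(aggressive) ≈ 0.2143, P(balanced) ≈ 0.2415, P(conservative) ≈ 0.5441
After 'fold-or-call': normaliser = 0.55·0.2143 + 0.75·0.2415 + 0.6·0.5441; P(aggressive) ≈ 0.1885, P(balanced) ≈ 0.2896, P(conservative) ≈ 0.5219

0.188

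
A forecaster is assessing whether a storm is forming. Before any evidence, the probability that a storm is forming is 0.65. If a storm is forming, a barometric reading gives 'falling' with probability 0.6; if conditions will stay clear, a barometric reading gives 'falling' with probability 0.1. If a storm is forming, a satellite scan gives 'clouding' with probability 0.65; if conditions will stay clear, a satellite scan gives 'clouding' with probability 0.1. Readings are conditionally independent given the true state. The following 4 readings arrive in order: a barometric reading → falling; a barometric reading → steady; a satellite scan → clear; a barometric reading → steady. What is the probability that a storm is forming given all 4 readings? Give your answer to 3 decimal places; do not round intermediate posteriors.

0.461

Each posterior becomes the prior for the next update.
After a barometric reading='falling': P(storm) = 0.6·0.6500 / (0.6·0.6500 + 0.1·0.3500) ≈ 0.9176
After a barometric reading='steady': P(storm) = 0.4·0.9176 / (0.4·0.9176 + 0.9·0.0824) ≈ 0.8320
After a satellite scan='clear': P(storm) = 0.35·0.8320 / (0.35·0.8320 + 0.9·0.1680) ≈ 0.6582
After a barometric reading='steady': P(storm) = 0.4·0.6582 / (0.4·0.6582 + 0.9·0.3418) ≈ 0.4612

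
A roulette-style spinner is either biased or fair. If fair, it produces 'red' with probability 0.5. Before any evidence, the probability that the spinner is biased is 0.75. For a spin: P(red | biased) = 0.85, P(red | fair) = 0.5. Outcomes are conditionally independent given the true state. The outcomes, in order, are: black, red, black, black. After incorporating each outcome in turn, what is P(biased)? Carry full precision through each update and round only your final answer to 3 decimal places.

After 'black': P(biased) = 0.15·0.7500 / (0.15·0.7500 + 0.5·0.2500) ≈ 0.4737
After 'red': P(biased) = 0.85·0.4737 / (0.85·0.4737 + 0.5·0.5263) ≈ 0.6047
After 'black': P(biased) = 0.15·0.6047 / (0.15·0.6047 + 0.5·0.3953) ≈ 0.3146
After 'black': P(biased) = 0.15·0.3146 / (0.15·0.3146 + 0.5·0.6854) ≈ 0.1210

0.121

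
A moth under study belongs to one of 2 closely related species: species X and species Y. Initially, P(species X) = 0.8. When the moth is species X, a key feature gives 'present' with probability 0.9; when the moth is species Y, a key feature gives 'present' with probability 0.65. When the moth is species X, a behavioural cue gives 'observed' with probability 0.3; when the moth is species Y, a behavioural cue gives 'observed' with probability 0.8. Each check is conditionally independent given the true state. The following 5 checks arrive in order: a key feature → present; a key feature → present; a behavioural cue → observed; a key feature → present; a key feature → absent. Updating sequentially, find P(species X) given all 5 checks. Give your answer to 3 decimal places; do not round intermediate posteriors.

0.532

After a key feature='present': P(species X) = 0.9·0.8000 / (0.9·0.8000 + 0.65·0.2000) ≈ 0.8471
After a key feature='present': P(species X) = 0.9·0.8471 / (0.9·0.8471 + 0.65·0.1529) ≈ 0.8846
After a behavioural cue='observed': P(species X) = 0.3·0.8846 / (0.3·0.8846 + 0.8·0.1154) ≈ 0.7420
After a key feature='present': P(species X) = 0.9·0.7420 / (0.9·0.7420 + 0.65·0.2580) ≈ 0.7993
After a key feature='absent': P(species X) = 0.1·0.7993 / (0.1·0.7993 + 0.35·0.2007) ≈ 0.5322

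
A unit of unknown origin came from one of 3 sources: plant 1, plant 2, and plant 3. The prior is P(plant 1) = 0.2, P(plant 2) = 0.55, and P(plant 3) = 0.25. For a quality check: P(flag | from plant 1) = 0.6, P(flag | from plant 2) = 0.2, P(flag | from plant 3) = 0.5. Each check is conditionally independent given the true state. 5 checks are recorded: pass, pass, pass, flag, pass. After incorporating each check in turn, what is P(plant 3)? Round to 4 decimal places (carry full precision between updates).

Apply Bayes' rule sequentially, carrying P(plant 3) forward.
After 'pass': normaliser = 0.4·0.2000 + 0.8·0.5500 + 0.5·0.2500; P(plant 1) ≈ 0.1240, P(plant 2) ≈ 0.6822, P(plant 3) ≈ 0.1938
After 'pass': normaliser = 0.4·0.1240 + 0.8·0.6822 + 0.5·0.1938; P(plant 1) ≈ 0.0717, P(plant 2) ≈ 0.7884, P(plant 3) ≈ 0.1400
After 'pass': normaliser = 0.4·0.0717 + 0.8·0.7884 + 0.5·0.1400; P(plant 1) ≈ 0.0393, P(plant 2) ≈ 0.8647, P(plant 3) ≈ 0.0960
After 'flag': normaliser = 0.6·0.0393 + 0.2·0.8647 + 0.5·0.0960; P(plant 1) ≈ 0.0965, P(plant 2) ≈ 0.7073, P(plant 3) ≈ 0.1962
After 'pass': normaliser = 0.4·0.0965 + 0.8·0.7073 + 0.5·0.1962; P(plant 1) ≈ 0.0549, P(plant 2) ≈ 0.8054, P(plant 3) ≈ 0.1397

0.1397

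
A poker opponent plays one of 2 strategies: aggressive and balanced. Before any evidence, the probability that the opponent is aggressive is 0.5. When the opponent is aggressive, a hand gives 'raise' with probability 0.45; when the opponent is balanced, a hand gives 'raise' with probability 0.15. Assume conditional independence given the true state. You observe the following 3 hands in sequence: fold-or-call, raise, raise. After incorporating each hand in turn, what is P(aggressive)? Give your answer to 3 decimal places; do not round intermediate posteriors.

After 'fold-or-call': P(aggressive) = 0.55·0.5000 / (0.55·0.5000 + 0.85·0.5000) ≈ 0.3929
After 'raise': P(aggressive) = 0.45·0.3929 / (0.45·0.3929 + 0.15·0.6071) ≈ 0.6600
After 'raise': P(aggressive) = 0.45·0.6600 / (0.45·0.6600 + 0.15·0.3400) ≈ 0.8534

0.853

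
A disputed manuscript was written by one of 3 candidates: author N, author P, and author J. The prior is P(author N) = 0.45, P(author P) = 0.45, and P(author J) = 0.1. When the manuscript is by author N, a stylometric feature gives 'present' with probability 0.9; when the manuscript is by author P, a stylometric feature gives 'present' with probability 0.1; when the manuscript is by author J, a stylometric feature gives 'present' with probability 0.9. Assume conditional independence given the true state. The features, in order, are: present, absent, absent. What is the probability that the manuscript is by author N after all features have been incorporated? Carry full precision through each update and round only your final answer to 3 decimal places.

0.098

After 'present': normaliser = 0.9·0.4500 + 0.1·0.4500 + 0.9·0.1000; P(author N) ≈ 0.7500, P(author P) ≈ 0.0833, P(author J) ≈ 0.1667
After 'absent': normaliser = 0.1·0.7500 + 0.9·0.0833 + 0.1·0.1667; P(author N) ≈ 0.4500, P(author P) ≈ 0.4500, P(author J) ≈ 0.1000
After 'absent': normaliser = 0.1·0.4500 + 0.9·0.4500 + 0.1·0.1000; P(author N) ≈ 0.0978, P(author P) ≈ 0.8804, P(author J) ≈ 0.0217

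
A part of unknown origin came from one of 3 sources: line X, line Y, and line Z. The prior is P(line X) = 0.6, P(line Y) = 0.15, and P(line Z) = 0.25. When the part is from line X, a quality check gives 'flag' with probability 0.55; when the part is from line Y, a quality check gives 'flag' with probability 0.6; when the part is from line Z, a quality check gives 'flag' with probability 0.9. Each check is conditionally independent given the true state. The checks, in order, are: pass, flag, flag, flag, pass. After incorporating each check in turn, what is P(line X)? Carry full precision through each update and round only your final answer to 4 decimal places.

0.7426

Apply Bayes' rule sequentially, carrying P(line X) forward.
After 'pass': normaliser = 0.45·0.6000 + 0.4·0.1500 + 0.1·0.2500; P(line X) ≈ 0.7606, P(line Y) ≈ 0.1690, P(line Z) ≈ 0.0704
After 'flag': normaliser = 0.55·0.7606 + 0.6·0.1690 + 0.9·0.0704; P(line X) ≈ 0.7174, P(line Y) ≈ 0.1739, P(line Z) ≈ 0.1087
After 'flag': normaliser = 0.55·0.7174 + 0.6·0.1739 + 0.9·0.1087; P(line X) ≈ 0.6612, P(line Y) ≈ 0.1749, P(line Z) ≈ 0.1639
After 'flag': normaliser = 0.55·0.6612 + 0.6·0.1749 + 0.9·0.1639; P(line X) ≈ 0.5902, P(line Y) ≈ 0.1703, P(line Z) ≈ 0.2395
After 'pass': normaliser = 0.45·0.5902 + 0.4·0.1703 + 0.1·0.2395; P(line X) ≈ 0.7426, P(line Y) ≈ 0.1904, P(line Z) ≈ 0.0670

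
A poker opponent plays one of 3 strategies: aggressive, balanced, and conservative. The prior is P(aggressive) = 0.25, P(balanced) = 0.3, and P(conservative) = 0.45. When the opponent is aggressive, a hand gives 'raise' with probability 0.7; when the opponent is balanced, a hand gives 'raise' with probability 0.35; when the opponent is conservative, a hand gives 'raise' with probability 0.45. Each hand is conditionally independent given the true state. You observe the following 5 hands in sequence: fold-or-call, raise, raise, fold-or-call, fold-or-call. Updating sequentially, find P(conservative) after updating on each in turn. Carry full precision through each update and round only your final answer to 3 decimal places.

Apply Bayes' rule sequentially, carrying P(conservative) forward.
After 'fold-or-call': normaliser = 0.3·0.2500 + 0.65·0.3000 + 0.55·0.4500; P(aggressive) ≈ 0.1449, P(balanced) ≈ 0.3768, P(conservative) ≈ 0.4783
After 'raise': normaliser = 0.7·0.1449 + 0.35·0.3768 + 0.45·0.4783; P(aggressive) ≈ 0.2262, P(balanced) ≈ 0.2940, P(conservative) ≈ 0.4798
After 'raise': normaliser = 0.7·0.2262 + 0.35·0.2940 + 0.45·0.4798; P(aggressive) ≈ 0.3318, P(balanced) ≈ 0.2157, P(conservative) ≈ 0.4525
After 'fold-or-call': normaliser = 0.3·0.3318 + 0.65·0.2157 + 0.55·0.4525; P(aggressive) ≈ 0.2037, P(balanced) ≈ 0.2869, P(conservative) ≈ 0.5094
After 'fold-or-call': normaliser = 0.3·0.2037 + 0.65·0.2869 + 0.55·0.5094; P(aggressive) ≈ 0.1158, P(balanced) ≈ 0.3534, P(conservative) ≈ 0.5308

0.531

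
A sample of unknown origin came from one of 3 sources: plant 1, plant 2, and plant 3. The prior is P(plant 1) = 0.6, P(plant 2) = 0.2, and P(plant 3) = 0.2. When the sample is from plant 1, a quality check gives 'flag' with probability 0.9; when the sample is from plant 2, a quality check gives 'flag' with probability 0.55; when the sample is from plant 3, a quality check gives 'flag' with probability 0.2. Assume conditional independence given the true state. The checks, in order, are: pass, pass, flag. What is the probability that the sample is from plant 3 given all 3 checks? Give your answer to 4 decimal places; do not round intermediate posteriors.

After 'pass': normaliser = 0.1·0.6000 + 0.45·0.2000 + 0.8·0.2000; P(plant 1) ≈ 0.1935, P(plant 2) ≈ 0.2903, P(plant 3) ≈ 0.5161
After 'pass': normaliser = 0.1·0.1935 + 0.45·0.2903 + 0.8·0.5161; P(plant 1) ≈ 0.0344, P(plant 2) ≈ 0.2321, P(plant 3) ≈ 0.7335
After 'flag': normaliser = 0.9·0.0344 + 0.55·0.2321 + 0.2·0.7335; P(plant 1) ≈ 0.1014, P(plant 2) ≈ 0.4181, P(plant 3) ≈ 0.4805

0.4805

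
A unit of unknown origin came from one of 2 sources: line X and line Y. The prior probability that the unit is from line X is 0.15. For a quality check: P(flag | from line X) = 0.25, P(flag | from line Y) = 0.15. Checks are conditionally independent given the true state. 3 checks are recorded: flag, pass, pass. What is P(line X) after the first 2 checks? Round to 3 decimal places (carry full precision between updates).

0.206

Each posterior becomes the prior for the next update.
After 'flag': P(line X) = 0.25·0.1500 / (0.25·0.1500 + 0.15·0.8500) ≈ 0.2273
After 'pass': P(line X) = 0.75·0.2273 / (0.75·0.2273 + 0.85·0.7727) ≈ 0.2060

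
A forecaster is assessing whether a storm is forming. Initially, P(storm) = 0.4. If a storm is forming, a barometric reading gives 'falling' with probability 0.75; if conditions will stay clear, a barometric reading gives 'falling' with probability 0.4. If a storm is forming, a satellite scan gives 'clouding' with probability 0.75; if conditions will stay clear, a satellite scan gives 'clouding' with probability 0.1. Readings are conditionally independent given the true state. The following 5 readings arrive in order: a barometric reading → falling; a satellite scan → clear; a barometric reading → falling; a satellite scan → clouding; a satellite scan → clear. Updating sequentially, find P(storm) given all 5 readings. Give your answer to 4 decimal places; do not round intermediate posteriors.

After a barometric reading='falling': P(storm) = 0.75·0.4000 / (0.75·0.4000 + 0.4·0.6000) ≈ 0.5556
After a satellite scan='clear': P(storm) = 0.25·0.5556 / (0.25·0.5556 + 0.9·0.4444) ≈ 0.2577
After a barometric reading='falling': P(storm) = 0.75·0.2577 / (0.75·0.2577 + 0.4·0.7423) ≈ 0.3943
After a satellite scan='clouding': P(storm) = 0.75·0.3943 / (0.75·0.3943 + 0.1·0.6057) ≈ 0.8300
After a satellite scan='clear': P(storm) = 0.25·0.8300 / (0.25·0.8300 + 0.9·0.1700) ≈ 0.5756

0.5756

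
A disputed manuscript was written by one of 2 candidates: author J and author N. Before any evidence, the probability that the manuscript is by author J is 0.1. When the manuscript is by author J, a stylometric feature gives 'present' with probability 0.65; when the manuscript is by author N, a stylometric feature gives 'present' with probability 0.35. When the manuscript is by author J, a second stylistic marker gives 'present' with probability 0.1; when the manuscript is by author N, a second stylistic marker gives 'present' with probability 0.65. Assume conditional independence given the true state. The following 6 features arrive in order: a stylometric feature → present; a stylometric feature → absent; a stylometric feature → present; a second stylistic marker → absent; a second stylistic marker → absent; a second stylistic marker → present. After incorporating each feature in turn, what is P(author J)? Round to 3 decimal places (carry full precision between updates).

After a stylometric feature='present': P(author J) = 0.65·0.1000 / (0.65·0.1000 + 0.35·0.9000) ≈ 0.1711
After a stylometric feature='absent': P(author J) = 0.35·0.1711 / (0.35·0.1711 + 0.65·0.8289) ≈ 0.1000
After a stylometric feature='present': P(author J) = 0.65·0.1000 / (0.65·0.1000 + 0.35·0.9000) ≈ 0.1711
After a second stylistic marker='absent': P(author J) = 0.9·0.1711 / (0.9·0.1711 + 0.35·0.8289) ≈ 0.3467
After a second stylistic marker='absent': P(author J) = 0.9·0.3467 / (0.9·0.3467 + 0.35·0.6533) ≈ 0.5771
After a second stylistic marker='present': P(author J) = 0.1·0.5771 / (0.1·0.5771 + 0.65·0.4229) ≈ 0.1735

0.173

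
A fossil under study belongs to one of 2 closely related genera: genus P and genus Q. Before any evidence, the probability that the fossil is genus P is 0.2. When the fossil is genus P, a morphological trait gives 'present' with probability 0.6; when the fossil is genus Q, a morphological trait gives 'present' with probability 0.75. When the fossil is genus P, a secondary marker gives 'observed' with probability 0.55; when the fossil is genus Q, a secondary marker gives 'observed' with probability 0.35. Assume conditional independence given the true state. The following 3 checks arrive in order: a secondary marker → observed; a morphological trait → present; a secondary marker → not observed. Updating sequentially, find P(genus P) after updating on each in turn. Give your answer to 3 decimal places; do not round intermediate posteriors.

After a secondary marker='observed': P(genus P) = 0.55·0.2000 / (0.55·0.2000 + 0.35·0.8000) ≈ 0.2821
After a morphological trait='present': P(genus P) = 0.6·0.2821 / (0.6·0.2821 + 0.75·0.7179) ≈ 0.2391
After a secondary marker='not observed': P(genus P) = 0.45·0.2391 / (0.45·0.2391 + 0.65·0.7609) ≈ 0.1787

0.179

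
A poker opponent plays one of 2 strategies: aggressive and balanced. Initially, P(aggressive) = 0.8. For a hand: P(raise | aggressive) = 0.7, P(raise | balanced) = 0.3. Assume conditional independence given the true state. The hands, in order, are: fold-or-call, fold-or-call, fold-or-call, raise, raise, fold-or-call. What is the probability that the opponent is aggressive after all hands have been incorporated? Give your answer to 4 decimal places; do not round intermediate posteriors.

Apply Bayes' rule sequentially, carrying P(aggressive) forward.
After 'fold-or-call': P(aggressive) = 0.3·0.8000 / (0.3·0.8000 + 0.7·0.2000) ≈ 0.6316
After 'fold-or-call': P(aggressive) = 0.3·0.6316 / (0.3·0.6316 + 0.7·0.3684) ≈ 0.4235
After 'fold-or-call': P(aggressive) = 0.3·0.4235 / (0.3·0.4235 + 0.7·0.5765) ≈ 0.2395
After 'raise': P(aggressive) = 0.7·0.2395 / (0.7·0.2395 + 0.3·0.7605) ≈ 0.4235
After 'raise': P(aggressive) = 0.7·0.4235 / (0.7·0.4235 + 0.3·0.5765) ≈ 0.6316
After 'fold-or-call': P(aggressive) = 0.3·0.6316 / (0.3·0.6316 + 0.7·0.3684) ≈ 0.4235

0.4235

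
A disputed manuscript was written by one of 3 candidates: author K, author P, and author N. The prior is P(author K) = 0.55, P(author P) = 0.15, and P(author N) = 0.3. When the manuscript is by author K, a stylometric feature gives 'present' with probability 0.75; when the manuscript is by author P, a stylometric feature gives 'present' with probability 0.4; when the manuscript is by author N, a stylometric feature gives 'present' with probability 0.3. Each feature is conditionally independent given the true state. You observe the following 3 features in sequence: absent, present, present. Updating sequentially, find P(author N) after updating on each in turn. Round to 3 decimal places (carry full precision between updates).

0.171

After 'absent': normaliser = 0.25·0.5500 + 0.6·0.1500 + 0.7·0.3000; P(author K) ≈ 0.3143, P(author P) ≈ 0.2057, P(author N) ≈ 0.4800
After 'present': normaliser = 0.75·0.3143 + 0.4·0.2057 + 0.3·0.4800; P(author K) ≈ 0.5102, P(author P) ≈ 0.1781, P(author N) ≈ 0.3117
After 'present': normaliser = 0.75·0.5102 + 0.4·0.1781 + 0.3·0.3117; P(author K) ≈ 0.6990, P(author P) ≈ 0.1301, P(author N) ≈ 0.1708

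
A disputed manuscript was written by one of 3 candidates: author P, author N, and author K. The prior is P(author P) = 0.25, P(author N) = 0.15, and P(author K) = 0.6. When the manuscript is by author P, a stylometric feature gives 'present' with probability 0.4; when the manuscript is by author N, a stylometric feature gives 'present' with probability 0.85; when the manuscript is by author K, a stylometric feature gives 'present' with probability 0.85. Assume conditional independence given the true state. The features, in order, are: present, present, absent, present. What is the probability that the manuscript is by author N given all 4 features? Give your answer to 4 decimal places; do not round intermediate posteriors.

0.1756

After 'present': normaliser = 0.4·0.2500 + 0.85·0.1500 + 0.85·0.6000; P(author P) ≈ 0.1356, P(author N) ≈ 0.1729, P(author K) ≈ 0.6915
After 'present': normaliser = 0.4·0.1356 + 0.85·0.1729 + 0.85·0.6915; P(author P) ≈ 0.0687, P(author N) ≈ 0.1863, P(author K) ≈ 0.7450
After 'absent': normaliser = 0.6·0.0687 + 0.15·0.1863 + 0.15·0.7450; P(author P) ≈ 0.2280, P(author N) ≈ 0.1544, P(author K) ≈ 0.6176
After 'present': normaliser = 0.4·0.2280 + 0.85·0.1544 + 0.85·0.6176; P(author P) ≈ 0.1220, P(author N) ≈ 0.1756, P(author K) ≈ 0.7024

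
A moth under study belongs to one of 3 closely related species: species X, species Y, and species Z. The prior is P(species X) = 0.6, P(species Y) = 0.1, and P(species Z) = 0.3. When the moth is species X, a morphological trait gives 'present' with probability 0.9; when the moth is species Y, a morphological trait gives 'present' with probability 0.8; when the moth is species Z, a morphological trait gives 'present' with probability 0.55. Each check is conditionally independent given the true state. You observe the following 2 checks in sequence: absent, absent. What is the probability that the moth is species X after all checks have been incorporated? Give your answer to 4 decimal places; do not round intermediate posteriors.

Each posterior becomes the prior for the next update.
After 'absent': normaliser = 0.1·0.6000 + 0.2·0.1000 + 0.45·0.3000; P(species X) ≈ 0.2791, P(species Y) ≈ 0.0930, P(species Z) ≈ 0.6279
After 'absent': normaliser = 0.1·0.2791 + 0.2·0.0930 + 0.45·0.6279; P(species X) ≈ 0.0848, P(species Y) ≈ 0.0565, P(species Z) ≈ 0.8587

0.0848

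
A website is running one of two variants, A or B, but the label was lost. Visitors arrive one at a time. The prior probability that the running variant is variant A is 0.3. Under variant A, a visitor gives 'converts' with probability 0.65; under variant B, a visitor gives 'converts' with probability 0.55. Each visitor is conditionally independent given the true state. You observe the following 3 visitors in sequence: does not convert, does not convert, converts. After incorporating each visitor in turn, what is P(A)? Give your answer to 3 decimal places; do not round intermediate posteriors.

0.235

After 'does not convert': P(A) = 0.35·0.3000 / (0.35·0.3000 + 0.45·0.7000) ≈ 0.2500
After 'does not convert': P(A) = 0.35·0.2500 / (0.35·0.2500 + 0.45·0.7500) ≈ 0.2059
After 'converts': P(A) = 0.65·0.2059 / (0.65·0.2059 + 0.55·0.7941) ≈ 0.2345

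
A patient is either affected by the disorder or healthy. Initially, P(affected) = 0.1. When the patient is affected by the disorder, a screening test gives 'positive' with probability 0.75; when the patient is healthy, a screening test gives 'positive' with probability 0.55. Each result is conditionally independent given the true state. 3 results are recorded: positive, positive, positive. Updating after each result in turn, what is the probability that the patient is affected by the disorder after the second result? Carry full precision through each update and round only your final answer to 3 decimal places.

After 'positive': P(affected) = 0.75·0.1000 / (0.75·0.1000 + 0.55·0.9000) ≈ 0.1316
After 'positive': P(affected) = 0.75·0.1316 / (0.75·0.1316 + 0.55·0.8684) ≈ 0.1712

0.171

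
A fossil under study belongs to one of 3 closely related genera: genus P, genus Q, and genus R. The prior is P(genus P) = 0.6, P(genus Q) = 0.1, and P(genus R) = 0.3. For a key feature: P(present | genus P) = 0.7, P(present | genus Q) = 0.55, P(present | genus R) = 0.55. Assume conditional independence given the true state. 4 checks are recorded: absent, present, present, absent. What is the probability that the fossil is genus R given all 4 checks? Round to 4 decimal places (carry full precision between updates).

Apply Bayes' rule sequentially, carrying P(genus R) forward.
After 'absent': normaliser = 0.3·0.6000 + 0.45·0.1000 + 0.45·0.3000; P(genus P) ≈ 0.5000, P(genus Q) ≈ 0.1250, P(genus R) ≈ 0.3750
After 'present': normaliser = 0.7·0.5000 + 0.55·0.1250 + 0.55·0.3750; P(genus P) ≈ 0.5600, P(genus Q) ≈ 0.1100, P(genus R) ≈ 0.3300
After 'present': normaliser = 0.7·0.5600 + 0.55·0.1100 + 0.55·0.3300; P(genus P) ≈ 0.6183, P(genus Q) ≈ 0.0954, P(genus R) ≈ 0.2863
After 'absent': normaliser = 0.3·0.6183 + 0.45·0.0954 + 0.45·0.2863; P(genus P) ≈ 0.5192, P(genus Q) ≈ 0.1202, P(genus R) ≈ 0.3606

0.3606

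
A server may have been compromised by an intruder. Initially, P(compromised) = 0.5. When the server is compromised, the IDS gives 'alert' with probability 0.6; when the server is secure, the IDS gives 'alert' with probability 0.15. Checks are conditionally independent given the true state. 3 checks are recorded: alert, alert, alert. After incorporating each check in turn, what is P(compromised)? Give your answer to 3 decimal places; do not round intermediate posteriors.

0.985

After 'alert': P(compromised) = 0.6·0.5000 / (0.6·0.5000 + 0.15·0.5000) ≈ 0.8000
After 'alert': P(compromised) = 0.6·0.8000 / (0.6·0.8000 + 0.15·0.2000) ≈ 0.9412
After 'alert': P(compromised) = 0.6·0.9412 / (0.6·0.9412 + 0.15·0.0588) ≈ 0.9846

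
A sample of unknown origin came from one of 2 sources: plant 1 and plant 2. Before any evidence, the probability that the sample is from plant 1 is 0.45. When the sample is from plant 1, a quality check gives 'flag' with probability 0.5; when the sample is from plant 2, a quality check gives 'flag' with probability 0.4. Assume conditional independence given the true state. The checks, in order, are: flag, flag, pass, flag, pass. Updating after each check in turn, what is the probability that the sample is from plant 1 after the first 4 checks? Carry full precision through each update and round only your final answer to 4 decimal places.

After 'flag': P(plant 1) = 0.5·0.4500 / (0.5·0.4500 + 0.4·0.5500) ≈ 0.5056
After 'flag': P(plant 1) = 0.5·0.5056 / (0.5·0.5056 + 0.4·0.4944) ≈ 0.5611
After 'pass': P(plant 1) = 0.5·0.5611 / (0.5·0.5611 + 0.6·0.4389) ≈ 0.5158
After 'flag': P(plant 1) = 0.5·0.5158 / (0.5·0.5158 + 0.4·0.4842) ≈ 0.5711

0.5711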